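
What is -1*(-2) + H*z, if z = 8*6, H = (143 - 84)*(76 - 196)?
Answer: -339838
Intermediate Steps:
H = -7080 (H = 59*(-120) = -7080)
z = 48
-1*(-2) + H*z = -1*(-2) - 7080*48 = 2 - 339840 = -339838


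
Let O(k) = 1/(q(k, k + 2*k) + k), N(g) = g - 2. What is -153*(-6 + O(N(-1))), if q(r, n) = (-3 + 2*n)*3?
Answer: 20247/22 ≈ 920.32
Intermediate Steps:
N(g) = -2 + g
q(r, n) = -9 + 6*n
O(k) = 1/(-9 + 19*k) (O(k) = 1/((-9 + 6*(k + 2*k)) + k) = 1/((-9 + 6*(3*k)) + k) = 1/((-9 + 18*k) + k) = 1/(-9 + 19*k))
-153*(-6 + O(N(-1))) = -153*(-6 + 1/(-9 + 19*(-2 - 1))) = -153*(-6 + 1/(-9 + 19*(-3))) = -153*(-6 + 1/(-9 - 57)) = -153*(-6 + 1/(-66)) = -153*(-6 - 1/66) = -153*(-397/66) = 20247/22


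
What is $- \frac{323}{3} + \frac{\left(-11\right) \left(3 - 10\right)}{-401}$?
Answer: $- \frac{129754}{1203} \approx -107.86$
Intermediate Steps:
$- \frac{323}{3} + \frac{\left(-11\right) \left(3 - 10\right)}{-401} = \left(-323\right) \frac{1}{3} + \left(-11\right) \left(-7\right) \left(- \frac{1}{401}\right) = - \frac{323}{3} + 77 \left(- \frac{1}{401}\right) = - \frac{323}{3} - \frac{77}{401} = - \frac{129754}{1203}$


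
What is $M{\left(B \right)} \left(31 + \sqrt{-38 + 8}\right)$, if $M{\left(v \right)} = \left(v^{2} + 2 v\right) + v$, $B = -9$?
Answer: $1674 + 54 i \sqrt{30} \approx 1674.0 + 295.77 i$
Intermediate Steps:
$M{\left(v \right)} = v^{2} + 3 v$
$M{\left(B \right)} \left(31 + \sqrt{-38 + 8}\right) = - 9 \left(3 - 9\right) \left(31 + \sqrt{-38 + 8}\right) = \left(-9\right) \left(-6\right) \left(31 + \sqrt{-30}\right) = 54 \left(31 + i \sqrt{30}\right) = 1674 + 54 i \sqrt{30}$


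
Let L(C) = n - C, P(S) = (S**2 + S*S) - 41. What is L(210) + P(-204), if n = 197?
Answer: 83178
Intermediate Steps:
P(S) = -41 + 2*S**2 (P(S) = (S**2 + S**2) - 41 = 2*S**2 - 41 = -41 + 2*S**2)
L(C) = 197 - C
L(210) + P(-204) = (197 - 1*210) + (-41 + 2*(-204)**2) = (197 - 210) + (-41 + 2*41616) = -13 + (-41 + 83232) = -13 + 83191 = 83178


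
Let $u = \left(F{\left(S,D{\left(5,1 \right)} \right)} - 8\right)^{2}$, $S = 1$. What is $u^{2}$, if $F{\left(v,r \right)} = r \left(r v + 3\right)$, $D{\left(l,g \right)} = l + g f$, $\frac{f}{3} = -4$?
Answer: $160000$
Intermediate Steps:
$f = -12$ ($f = 3 \left(-4\right) = -12$)
$D{\left(l,g \right)} = l - 12 g$ ($D{\left(l,g \right)} = l + g \left(-12\right) = l - 12 g$)
$F{\left(v,r \right)} = r \left(3 + r v\right)$
$u = 400$ ($u = \left(\left(5 - 12\right) \left(3 + \left(5 - 12\right) 1\right) - 8\right)^{2} = \left(- 7 \left(3 - 7\right) - 8\right)^{2} = \left(\left(-7\right) \left(-4\right) - 8\right)^{2} = \left(28 - 8\right)^{2} = 20^{2} = 400$)
$u^{2} = 400^{2} = 160000$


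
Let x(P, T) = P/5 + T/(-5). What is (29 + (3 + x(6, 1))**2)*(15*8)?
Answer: 5400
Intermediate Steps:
x(P, T) = -T/5 + P/5 (x(P, T) = P*(1/5) + T*(-1/5) = P/5 - T/5 = -T/5 + P/5)
(29 + (3 + x(6, 1))**2)*(15*8) = (29 + (3 + (-1/5*1 + (1/5)*6))**2)*(15*8) = (29 + (3 + (-1/5 + 6/5))**2)*120 = (29 + (3 + 1)**2)*120 = (29 + 4**2)*120 = (29 + 16)*120 = 45*120 = 5400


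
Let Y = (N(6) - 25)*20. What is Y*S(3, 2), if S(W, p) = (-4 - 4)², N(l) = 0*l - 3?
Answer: -35840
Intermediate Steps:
N(l) = -3 (N(l) = 0 - 3 = -3)
S(W, p) = 64 (S(W, p) = (-8)² = 64)
Y = -560 (Y = (-3 - 25)*20 = -28*20 = -560)
Y*S(3, 2) = -560*64 = -35840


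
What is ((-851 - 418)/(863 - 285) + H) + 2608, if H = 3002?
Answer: 3241311/578 ≈ 5607.8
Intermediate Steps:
((-851 - 418)/(863 - 285) + H) + 2608 = ((-851 - 418)/(863 - 285) + 3002) + 2608 = (-1269/578 + 3002) + 2608 = 1733887/578 + 2608 = 3241311/578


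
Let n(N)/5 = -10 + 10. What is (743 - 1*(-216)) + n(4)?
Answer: 959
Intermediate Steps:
n(N) = 0 (n(N) = 5*(-10 + 10) = 5*0 = 0)
(743 - 1*(-216)) + n(4) = (743 - 1*(-216)) + 0 = (743 + 216) + 0 = 959 + 0 = 959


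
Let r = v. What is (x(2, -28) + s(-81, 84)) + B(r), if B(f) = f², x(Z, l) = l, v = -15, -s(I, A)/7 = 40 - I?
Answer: -650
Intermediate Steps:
s(I, A) = -280 + 7*I (s(I, A) = -7*(40 - I) = -280 + 7*I)
r = -15
(x(2, -28) + s(-81, 84)) + B(r) = (-28 + (-280 + 7*(-81))) + (-15)² = (-28 + (-280 - 567)) + 225 = (-28 - 847) + 225 = -875 + 225 = -650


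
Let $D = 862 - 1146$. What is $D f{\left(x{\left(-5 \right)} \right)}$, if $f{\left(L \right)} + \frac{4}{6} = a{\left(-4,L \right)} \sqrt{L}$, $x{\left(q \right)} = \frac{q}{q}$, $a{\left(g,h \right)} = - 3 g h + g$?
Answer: $- \frac{6248}{3} \approx -2082.7$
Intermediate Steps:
$a{\left(g,h \right)} = g - 3 g h$ ($a{\left(g,h \right)} = - 3 g h + g = g - 3 g h$)
$x{\left(q \right)} = 1$
$f{\left(L \right)} = - \frac{2}{3} + \sqrt{L} \left(-4 + 12 L\right)$ ($f{\left(L \right)} = - \frac{2}{3} + - 4 \left(1 - 3 L\right) \sqrt{L} = - \frac{2}{3} + \left(-4 + 12 L\right) \sqrt{L} = - \frac{2}{3} + \sqrt{L} \left(-4 + 12 L\right)$)
$D = -284$
$D f{\left(x{\left(-5 \right)} \right)} = - 284 \left(- \frac{2}{3} + \sqrt{1} \left(-4 + 12 \cdot 1\right)\right) = - 284 \left(- \frac{2}{3} + 1 \left(-4 + 12\right)\right) = - 284 \left(- \frac{2}{3} + 1 \cdot 8\right) = - 284 \left(- \frac{2}{3} + 8\right) = \left(-284\right) \frac{22}{3} = - \frac{6248}{3}$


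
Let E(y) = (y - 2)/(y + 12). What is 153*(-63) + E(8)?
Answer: -96387/10 ≈ -9638.7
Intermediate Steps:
E(y) = (-2 + y)/(12 + y)
153*(-63) + E(8) = 153*(-63) + (-2 + 8)/(12 + 8) = -9639 + 6/20 = -9639 + (1/20)*6 = -9639 + 3/10 = -96387/10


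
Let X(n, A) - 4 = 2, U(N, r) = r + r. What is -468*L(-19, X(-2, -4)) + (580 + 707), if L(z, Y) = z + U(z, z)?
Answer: 27963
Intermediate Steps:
U(N, r) = 2*r
X(n, A) = 6 (X(n, A) = 4 + 2 = 6)
L(z, Y) = 3*z (L(z, Y) = z + 2*z = 3*z)
-468*L(-19, X(-2, -4)) + (580 + 707) = -1404*(-19) + (580 + 707) = -468*(-57) + 1287 = 26676 + 1287 = 27963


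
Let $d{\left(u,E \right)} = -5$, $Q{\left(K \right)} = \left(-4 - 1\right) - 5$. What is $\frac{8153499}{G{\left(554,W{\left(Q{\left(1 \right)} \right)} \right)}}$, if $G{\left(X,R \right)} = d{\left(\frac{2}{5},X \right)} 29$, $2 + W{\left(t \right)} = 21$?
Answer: $- \frac{8153499}{145} \approx -56231.0$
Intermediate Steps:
$Q{\left(K \right)} = -10$ ($Q{\left(K \right)} = -5 - 5 = -10$)
$W{\left(t \right)} = 19$ ($W{\left(t \right)} = -2 + 21 = 19$)
$G{\left(X,R \right)} = -145$ ($G{\left(X,R \right)} = \left(-5\right) 29 = -145$)
$\frac{8153499}{G{\left(554,W{\left(Q{\left(1 \right)} \right)} \right)}} = \frac{8153499}{-145} = 8153499 \left(- \frac{1}{145}\right) = - \frac{8153499}{145}$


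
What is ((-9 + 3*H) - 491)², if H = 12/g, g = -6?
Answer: 256036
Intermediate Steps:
H = -2 (H = 12/(-6) = 12*(-⅙) = -2)
((-9 + 3*H) - 491)² = ((-9 + 3*(-2)) - 491)² = ((-9 - 6) - 491)² = (-15 - 491)² = (-506)² = 256036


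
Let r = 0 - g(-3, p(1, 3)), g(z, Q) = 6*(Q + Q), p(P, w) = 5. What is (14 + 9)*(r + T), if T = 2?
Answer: -1334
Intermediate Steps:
g(z, Q) = 12*Q (g(z, Q) = 6*(2*Q) = 12*Q)
r = -60 (r = 0 - 12*5 = 0 - 1*60 = 0 - 60 = -60)
(14 + 9)*(r + T) = (14 + 9)*(-60 + 2) = 23*(-58) = -1334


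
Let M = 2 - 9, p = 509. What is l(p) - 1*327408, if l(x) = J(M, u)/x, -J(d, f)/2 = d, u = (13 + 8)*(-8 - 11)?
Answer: -166650658/509 ≈ -3.2741e+5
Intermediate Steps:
M = -7
u = -399 (u = 21*(-19) = -399)
J(d, f) = -2*d
l(x) = 14/x (l(x) = (-2*(-7))/x = 14/x)
l(p) - 1*327408 = 14/509 - 1*327408 = 14*(1/509) - 327408 = 14/509 - 327408 = -166650658/509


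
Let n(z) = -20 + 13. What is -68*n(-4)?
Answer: 476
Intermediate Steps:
n(z) = -7
-68*n(-4) = -68*(-7) = 476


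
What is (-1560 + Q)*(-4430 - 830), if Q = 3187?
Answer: -8558020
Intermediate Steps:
(-1560 + Q)*(-4430 - 830) = (-1560 + 3187)*(-4430 - 830) = 1627*(-5260) = -8558020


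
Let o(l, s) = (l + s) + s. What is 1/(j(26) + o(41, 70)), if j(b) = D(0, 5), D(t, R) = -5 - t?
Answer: 1/176 ≈ 0.0056818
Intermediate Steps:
j(b) = -5 (j(b) = -5 - 1*0 = -5 + 0 = -5)
o(l, s) = l + 2*s
1/(j(26) + o(41, 70)) = 1/(-5 + (41 + 2*70)) = 1/(-5 + (41 + 140)) = 1/(-5 + 181) = 1/176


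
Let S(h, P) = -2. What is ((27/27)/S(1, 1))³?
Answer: -⅛ ≈ -0.12500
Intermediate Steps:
((27/27)/S(1, 1))³ = ((27/27)/(-2))³ = ((27*(1/27))*(-½))³ = (1*(-½))³ = (-½)³ = -⅛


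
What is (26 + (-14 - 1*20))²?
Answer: 64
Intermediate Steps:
(26 + (-14 - 1*20))² = (26 + (-14 - 20))² = (26 - 34)² = (-8)² = 64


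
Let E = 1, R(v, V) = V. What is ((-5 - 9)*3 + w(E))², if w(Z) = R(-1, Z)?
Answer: 1681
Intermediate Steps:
w(Z) = Z
((-5 - 9)*3 + w(E))² = ((-5 - 9)*3 + 1)² = (-14*3 + 1)² = (-42 + 1)² = (-41)² = 1681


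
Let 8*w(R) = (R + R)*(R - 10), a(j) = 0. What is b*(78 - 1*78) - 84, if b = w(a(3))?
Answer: -84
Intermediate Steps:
w(R) = R*(-10 + R)/4 (w(R) = ((R + R)*(R - 10))/8 = ((2*R)*(-10 + R))/8 = (2*R*(-10 + R))/8 = R*(-10 + R)/4)
b = 0 (b = (¼)*0*(-10 + 0) = (¼)*0*(-10) = 0)
b*(78 - 1*78) - 84 = 0*(78 - 1*78) - 84 = 0*(78 - 78) - 84 = 0*0 - 84 = 0 - 84 = -84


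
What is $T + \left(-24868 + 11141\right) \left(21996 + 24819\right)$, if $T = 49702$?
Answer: $-642579803$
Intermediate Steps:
$T + \left(-24868 + 11141\right) \left(21996 + 24819\right) = 49702 + \left(-24868 + 11141\right) \left(21996 + 24819\right) = 49702 - 642629505 = -642579803$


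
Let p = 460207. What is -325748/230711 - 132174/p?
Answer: -180405505550/106174817177 ≈ -1.6991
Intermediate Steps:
-325748/230711 - 132174/p = -325748/230711 - 132174/460207 = -180405505550/106174817177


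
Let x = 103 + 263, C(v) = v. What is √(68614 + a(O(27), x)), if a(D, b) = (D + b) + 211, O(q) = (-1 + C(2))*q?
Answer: √69218 ≈ 263.09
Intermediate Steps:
O(q) = q (O(q) = (-1 + 2)*q = 1*q = q)
x = 366
a(D, b) = 211 + D + b
√(68614 + a(O(27), x)) = √(68614 + (211 + 27 + 366)) = √(68614 + 604) = √69218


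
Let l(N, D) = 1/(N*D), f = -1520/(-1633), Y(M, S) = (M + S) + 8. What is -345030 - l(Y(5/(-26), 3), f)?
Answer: -73684628029/213560 ≈ -3.4503e+5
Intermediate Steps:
Y(M, S) = 8 + M + S
f = 1520/1633 (f = -1520*(-1/1633) = 1520/1633 ≈ 0.93080)
l(N, D) = 1/(D*N)
-345030 - l(Y(5/(-26), 3), f) = -345030 - 1/(1520/1633*(8 + 5/(-26) + 3)) = -345030 - 1633/(1520*(8 + 5*(-1/26) + 3)) = -345030 - 1633/(1520*(8 - 5/26 + 3)) = -345030 - 1633/(1520*281/26) = -345030 - 1633*26/(1520*281) = -345030 - 1*21229/213560 = -345030 - 21229/213560 = -73684628029/213560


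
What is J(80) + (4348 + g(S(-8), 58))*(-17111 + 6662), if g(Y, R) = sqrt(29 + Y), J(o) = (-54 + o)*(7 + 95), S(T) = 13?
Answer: -45429600 - 10449*sqrt(42) ≈ -4.5497e+7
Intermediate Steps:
J(o) = -5508 + 102*o (J(o) = (-54 + o)*102 = -5508 + 102*o)
J(80) + (4348 + g(S(-8), 58))*(-17111 + 6662) = (-5508 + 102*80) + (4348 + sqrt(29 + 13))*(-17111 + 6662) = (-5508 + 8160) + (4348 + sqrt(42))*(-10449) = 2652 + (-45432252 - 10449*sqrt(42)) = -45429600 - 10449*sqrt(42)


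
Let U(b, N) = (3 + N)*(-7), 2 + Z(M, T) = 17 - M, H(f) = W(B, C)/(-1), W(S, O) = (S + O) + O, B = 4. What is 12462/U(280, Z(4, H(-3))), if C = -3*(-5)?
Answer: -6231/49 ≈ -127.16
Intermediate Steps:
C = 15
W(S, O) = S + 2*O (W(S, O) = (O + S) + O = S + 2*O)
H(f) = -34 (H(f) = (4 + 2*15)/(-1) = (4 + 30)*(-1) = 34*(-1) = -34)
Z(M, T) = 15 - M (Z(M, T) = -2 + (17 - M) = 15 - M)
U(b, N) = -21 - 7*N
12462/U(280, Z(4, H(-3))) = 12462/(-21 - 7*(15 - 1*4)) = 12462/(-21 - 7*(15 - 4)) = 12462/(-21 - 7*11) = 12462/(-21 - 77) = 12462/(-98) = 12462*(-1/98) = -6231/49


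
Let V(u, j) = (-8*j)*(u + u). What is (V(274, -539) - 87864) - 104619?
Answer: 2170493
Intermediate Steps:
V(u, j) = -16*j*u (V(u, j) = (-8*j)*(2*u) = -16*j*u)
(V(274, -539) - 87864) - 104619 = (-16*(-539)*274 - 87864) - 104619 = (2362976 - 87864) - 104619 = 2275112 - 104619 = 2170493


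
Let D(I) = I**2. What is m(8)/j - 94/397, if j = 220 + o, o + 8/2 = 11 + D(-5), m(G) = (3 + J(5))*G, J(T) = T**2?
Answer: 2330/3573 ≈ 0.65211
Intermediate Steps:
m(G) = 28*G (m(G) = (3 + 5**2)*G = (3 + 25)*G = 28*G)
o = 32 (o = -4 + (11 + (-5)**2) = -4 + (11 + 25) = -4 + 36 = 32)
j = 252 (j = 220 + 32 = 252)
m(8)/j - 94/397 = (28*8)/252 - 94/397 = 224*(1/252) - 94*1/397 = 8/9 - 94/397 = 2330/3573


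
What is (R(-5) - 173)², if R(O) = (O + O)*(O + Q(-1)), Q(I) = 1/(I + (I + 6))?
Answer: 63001/4 ≈ 15750.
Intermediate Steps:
Q(I) = 1/(6 + 2*I) (Q(I) = 1/(I + (6 + I)) = 1/(6 + 2*I))
R(O) = 2*O*(¼ + O) (R(O) = (O + O)*(O + 1/(2*(3 - 1))) = (2*O)*(O + (½)/2) = (2*O)*(O + (½)*(½)) = (2*O)*(O + ¼) = (2*O)*(¼ + O) = 2*O*(¼ + O))
(R(-5) - 173)² = ((½)*(-5)*(1 + 4*(-5)) - 173)² = ((½)*(-5)*(1 - 20) - 173)² = ((½)*(-5)*(-19) - 173)² = (95/2 - 173)² = (-251/2)² = 63001/4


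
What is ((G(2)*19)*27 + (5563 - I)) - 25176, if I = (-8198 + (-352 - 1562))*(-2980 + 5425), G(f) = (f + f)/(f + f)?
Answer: 24704740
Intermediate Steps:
G(f) = 1 (G(f) = (2*f)/((2*f)) = (2*f)*(1/(2*f)) = 1)
I = -24723840 (I = (-8198 - 1914)*2445 = -10112*2445 = -24723840)
((G(2)*19)*27 + (5563 - I)) - 25176 = ((1*19)*27 + (5563 - 1*(-24723840))) - 25176 = (19*27 + (5563 + 24723840)) - 25176 = (513 + 24729403) - 25176 = 24729916 - 25176 = 24704740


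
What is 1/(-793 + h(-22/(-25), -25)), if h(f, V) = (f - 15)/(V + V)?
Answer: -1250/990897 ≈ -0.0012615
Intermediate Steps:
h(f, V) = (-15 + f)/(2*V) (h(f, V) = (-15 + f)/((2*V)) = (-15 + f)*(1/(2*V)) = (-15 + f)/(2*V))
1/(-793 + h(-22/(-25), -25)) = 1/(-793 + (½)*(-15 - 22/(-25))/(-25)) = 1/(-793 + (½)*(-1/25)*(-15 - 22*(-1/25))) = 1/(-793 + (½)*(-1/25)*(-15 + 22/25)) = 1/(-793 + (½)*(-1/25)*(-353/25)) = 1/(-793 + 353/1250) = 1/(-990897/1250) = -1250/990897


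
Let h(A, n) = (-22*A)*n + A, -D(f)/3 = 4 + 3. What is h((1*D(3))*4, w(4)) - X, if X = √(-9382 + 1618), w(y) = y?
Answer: 7308 - 2*I*√1941 ≈ 7308.0 - 88.114*I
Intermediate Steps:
D(f) = -21 (D(f) = -3*(4 + 3) = -3*7 = -21)
h(A, n) = A - 22*A*n (h(A, n) = -22*A*n + A = A - 22*A*n)
X = 2*I*√1941 (X = √(-7764) = 2*I*√1941 ≈ 88.114*I)
h((1*D(3))*4, w(4)) - X = ((1*(-21))*4)*(1 - 22*4) - 2*I*√1941 = (-21*4)*(1 - 88) - 2*I*√1941 = -84*(-87) - 2*I*√1941 = 7308 - 2*I*√1941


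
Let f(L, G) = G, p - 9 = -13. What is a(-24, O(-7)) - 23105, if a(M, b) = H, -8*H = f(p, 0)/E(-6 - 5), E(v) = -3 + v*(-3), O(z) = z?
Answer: -23105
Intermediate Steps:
p = -4 (p = 9 - 13 = -4)
E(v) = -3 - 3*v
H = 0 (H = -0/(-3 - 3*(-6 - 5)) = -0/(-3 - 3*(-11)) = -0/(-3 + 33) = -0/30 = -1/8*0 = 0)
a(M, b) = 0
a(-24, O(-7)) - 23105 = 0 - 23105 = -23105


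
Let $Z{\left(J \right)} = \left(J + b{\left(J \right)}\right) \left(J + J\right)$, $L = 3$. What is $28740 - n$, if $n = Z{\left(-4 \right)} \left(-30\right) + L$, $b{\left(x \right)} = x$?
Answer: $30657$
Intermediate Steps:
$Z{\left(J \right)} = 4 J^{2}$ ($Z{\left(J \right)} = \left(J + J\right) \left(J + J\right) = 2 J 2 J = 4 J^{2}$)
$n = -1917$ ($n = 4 \left(-4\right)^{2} \left(-30\right) + 3 = 4 \cdot 16 \left(-30\right) + 3 = 64 \left(-30\right) + 3 = -1920 + 3 = -1917$)
$28740 - n = 28740 - -1917 = 28740 + 1917 = 30657$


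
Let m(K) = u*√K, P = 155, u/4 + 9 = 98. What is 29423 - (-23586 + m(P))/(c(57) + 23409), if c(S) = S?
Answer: 115077284/3911 - 178*√155/11733 ≈ 29424.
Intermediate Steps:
u = 356 (u = -36 + 4*98 = -36 + 392 = 356)
m(K) = 356*√K
29423 - (-23586 + m(P))/(c(57) + 23409) = 29423 - (-23586 + 356*√155)/(57 + 23409) = 29423 - (-23586 + 356*√155)/23466 = 29423 - (-3931/3911 + 178*√155/11733) = 29423 + (3931/3911 - 178*√155/11733) = 115077284/3911 - 178*√155/11733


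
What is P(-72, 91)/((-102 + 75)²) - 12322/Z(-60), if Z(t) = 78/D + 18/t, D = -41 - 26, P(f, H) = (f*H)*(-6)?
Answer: 24925924/2943 ≈ 8469.6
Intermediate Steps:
P(f, H) = -6*H*f (P(f, H) = (H*f)*(-6) = -6*H*f)
D = -67
Z(t) = -78/67 + 18/t (Z(t) = 78/(-67) + 18/t = 78*(-1/67) + 18/t = -78/67 + 18/t)
P(-72, 91)/((-102 + 75)²) - 12322/Z(-60) = (-6*91*(-72))/((-102 + 75)²) - 12322/(-78/67 + 18/(-60)) = 39312/((-27)²) - 12322/(-78/67 + 18*(-1/60)) = 39312/729 - 12322/(-78/67 - 3/10) = 39312*(1/729) - 12322/(-981/670) = 1456/27 - 12322*(-670/981) = 1456/27 + 8255740/981 = 24925924/2943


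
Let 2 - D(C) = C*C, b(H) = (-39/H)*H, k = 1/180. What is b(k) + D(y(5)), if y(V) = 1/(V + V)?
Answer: -3701/100 ≈ -37.010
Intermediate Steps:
y(V) = 1/(2*V)
k = 1/180 ≈ 0.0055556
b(H) = -39
D(C) = 2 - C² (D(C) = 2 - C*C = 2 - C²)
b(k) + D(y(5)) = -39 + (2 - ((½)/5)²) = -39 + (2 - ((½)*(⅕))²) = -39 + (2 - (⅒)²) = -39 + (2 - 1*1/100) = -39 + (2 - 1/100) = -39 + 199/100 = -3701/100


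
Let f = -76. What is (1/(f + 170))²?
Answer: 1/8836 ≈ 0.00011317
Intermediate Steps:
(1/(f + 170))² = (1/(-76 + 170))² = (1/94)² = 1/8836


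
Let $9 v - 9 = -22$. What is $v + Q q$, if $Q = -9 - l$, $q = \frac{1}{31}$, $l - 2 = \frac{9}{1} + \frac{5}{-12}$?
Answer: $- \frac{2317}{1116} \approx -2.0762$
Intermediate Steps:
$l = \frac{127}{12}$ ($l = 2 + \left(\frac{9}{1} + \frac{5}{-12}\right) = 2 + \left(9 \cdot 1 + 5 \left(- \frac{1}{12}\right)\right) = 2 + \left(9 - \frac{5}{12}\right) = 2 + \frac{103}{12} = \frac{127}{12} \approx 10.583$)
$v = - \frac{13}{9}$ ($v = 1 + \frac{1}{9} \left(-22\right) = 1 - \frac{22}{9} = - \frac{13}{9} \approx -1.4444$)
$q = \frac{1}{31} \approx 0.032258$
$Q = - \frac{235}{12}$ ($Q = -9 - \frac{127}{12} = - \frac{235}{12} \approx -19.583$)
$v + Q q = - \frac{13}{9} - \frac{235}{372} = - \frac{2317}{1116}$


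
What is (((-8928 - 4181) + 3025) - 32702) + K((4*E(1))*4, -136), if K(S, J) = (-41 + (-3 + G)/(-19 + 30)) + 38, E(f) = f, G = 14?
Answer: -42788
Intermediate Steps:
K(S, J) = -2 (K(S, J) = (-41 + (-3 + 14)/(-19 + 30)) + 38 = (-41 + 11/11) + 38 = (-41 + 11*(1/11)) + 38 = (-41 + 1) + 38 = -40 + 38 = -2)
(((-8928 - 4181) + 3025) - 32702) + K((4*E(1))*4, -136) = (((-8928 - 4181) + 3025) - 32702) - 2 = ((-13109 + 3025) - 32702) - 2 = (-10084 - 32702) - 2 = -42786 - 2 = -42788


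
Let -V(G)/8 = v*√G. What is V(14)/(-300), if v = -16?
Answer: -32*√14/75 ≈ -1.5964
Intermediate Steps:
V(G) = 128*√G (V(G) = -(-128)*√G = 128*√G)
V(14)/(-300) = (128*√14)/(-300) = (128*√14)*(-1/300) = -32*√14/75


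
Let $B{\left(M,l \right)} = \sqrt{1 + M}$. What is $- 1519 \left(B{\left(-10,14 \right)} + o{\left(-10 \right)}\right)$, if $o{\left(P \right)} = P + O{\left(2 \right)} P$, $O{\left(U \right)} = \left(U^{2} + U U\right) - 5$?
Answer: $60760 - 4557 i \approx 60760.0 - 4557.0 i$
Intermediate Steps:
$O{\left(U \right)} = -5 + 2 U^{2}$ ($O{\left(U \right)} = \left(U^{2} + U^{2}\right) - 5 = 2 U^{2} - 5 = -5 + 2 U^{2}$)
$o{\left(P \right)} = 4 P$ ($o{\left(P \right)} = P + \left(-5 + 2 \cdot 2^{2}\right) P = P + \left(-5 + 2 \cdot 4\right) P = P + \left(-5 + 8\right) P = P + 3 P = 4 P$)
$- 1519 \left(B{\left(-10,14 \right)} + o{\left(-10 \right)}\right) = - 1519 \left(\sqrt{1 - 10} + 4 \left(-10\right)\right) = - 1519 \left(\sqrt{-9} - 40\right) = - 1519 \left(3 i - 40\right) = - 1519 \left(-40 + 3 i\right) = 60760 - 4557 i$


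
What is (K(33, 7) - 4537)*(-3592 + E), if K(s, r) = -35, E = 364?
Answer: 14758416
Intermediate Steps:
(K(33, 7) - 4537)*(-3592 + E) = (-35 - 4537)*(-3592 + 364) = -4572*(-3228) = 14758416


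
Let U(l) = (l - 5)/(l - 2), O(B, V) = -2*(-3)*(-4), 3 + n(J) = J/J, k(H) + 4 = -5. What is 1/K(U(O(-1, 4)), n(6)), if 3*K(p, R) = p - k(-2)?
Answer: 78/263 ≈ 0.29658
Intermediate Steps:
k(H) = -9 (k(H) = -4 - 5 = -9)
n(J) = -2 (n(J) = -3 + J/J = -3 + 1 = -2)
O(B, V) = -24 (O(B, V) = 6*(-4) = -24)
U(l) = (-5 + l)/(-2 + l)
K(p, R) = 3 + p/3 (K(p, R) = (p - 1*(-9))/3 = (p + 9)/3 = (9 + p)/3 = 3 + p/3)
1/K(U(O(-1, 4)), n(6)) = 1/(3 + ((-5 - 24)/(-2 - 24))/3) = 1/(3 + (-29/(-26))/3) = 1/(3 + (-1/26*(-29))/3) = 1/(3 + (⅓)*(29/26)) = 1/(3 + 29/78) = 1/(263/78) = 78/263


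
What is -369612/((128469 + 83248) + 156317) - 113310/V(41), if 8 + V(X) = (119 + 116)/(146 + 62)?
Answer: 1445578965462/87653431 ≈ 16492.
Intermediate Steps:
V(X) = -1429/208 (V(X) = -8 + (119 + 116)/(146 + 62) = -8 + 235/208 = -1429/208)
-369612/((128469 + 83248) + 156317) - 113310/V(41) = -369612/((128469 + 83248) + 156317) - 113310/(-1429/208) = -369612/(211717 + 156317) - 113310*(-208/1429) = -369612/368034 + 23568480/1429 = -369612*1/368034 + 23568480/1429 = -61602/61339 + 23568480/1429 = 1445578965462/87653431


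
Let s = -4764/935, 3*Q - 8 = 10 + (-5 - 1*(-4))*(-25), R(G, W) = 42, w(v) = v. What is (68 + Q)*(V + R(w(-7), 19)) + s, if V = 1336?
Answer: 318227918/2805 ≈ 1.1345e+5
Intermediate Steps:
Q = 43/3 (Q = 8/3 + (10 + (-5 - 1*(-4))*(-25))/3 = 8/3 + (10 + (-5 + 4)*(-25))/3 = 8/3 + (10 - 1*(-25))/3 = 8/3 + (10 + 25)/3 = 8/3 + (1/3)*35 = 8/3 + 35/3 = 43/3 ≈ 14.333)
s = -4764/935 (s = -4764*1/935 = -4764/935 ≈ -5.0952)
(68 + Q)*(V + R(w(-7), 19)) + s = (68 + 43/3)*(1336 + 42) - 4764/935 = (247/3)*1378 - 4764/935 = 340366/3 - 4764/935 = 318227918/2805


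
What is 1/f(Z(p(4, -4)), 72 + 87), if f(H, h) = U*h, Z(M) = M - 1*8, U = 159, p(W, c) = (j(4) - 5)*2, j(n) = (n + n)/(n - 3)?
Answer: 1/25281 ≈ 3.9555e-5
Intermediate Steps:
j(n) = 2*n/(-3 + n) (j(n) = (2*n)/(-3 + n) = 2*n/(-3 + n))
p(W, c) = 6 (p(W, c) = (2*4/(-3 + 4) - 5)*2 = (2*4/1 - 5)*2 = (2*4*1 - 5)*2 = (8 - 5)*2 = 3*2 = 6)
Z(M) = -8 + M (Z(M) = M - 8 = -8 + M)
f(H, h) = 159*h
1/f(Z(p(4, -4)), 72 + 87) = 1/(159*(72 + 87)) = 1/(159*159) = 1/25281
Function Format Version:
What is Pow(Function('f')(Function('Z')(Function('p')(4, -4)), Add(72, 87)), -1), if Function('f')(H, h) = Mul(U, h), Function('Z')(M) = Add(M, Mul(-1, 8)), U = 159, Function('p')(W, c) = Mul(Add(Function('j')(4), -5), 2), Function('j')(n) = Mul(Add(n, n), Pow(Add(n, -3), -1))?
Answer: Rational(1, 25281) ≈ 3.9555e-5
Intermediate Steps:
Function('j')(n) = Mul(2, n, Pow(Add(-3, n), -1)) (Function('j')(n) = Mul(Mul(2, n), Pow(Add(-3, n), -1)) = Mul(2, n, Pow(Add(-3, n), -1)))
Function('p')(W, c) = 6 (Function('p')(W, c) = Mul(Add(Mul(2, 4, Pow(Add(-3, 4), -1)), -5), 2) = Mul(Add(Mul(2, 4, Pow(1, -1)), -5), 2) = Mul(Add(Mul(2, 4, 1), -5), 2) = Mul(Add(8, -5), 2) = Mul(3, 2) = 6)
Function('Z')(M) = Add(-8, M) (Function('Z')(M) = Add(M, -8) = Add(-8, M))
Function('f')(H, h) = Mul(159, h)
Pow(Function('f')(Function('Z')(Function('p')(4, -4)), Add(72, 87)), -1) = Pow(Mul(159, Add(72, 87)), -1) = Pow(Mul(159, 159), -1) = Pow(25281, -1) = Rational(1, 25281)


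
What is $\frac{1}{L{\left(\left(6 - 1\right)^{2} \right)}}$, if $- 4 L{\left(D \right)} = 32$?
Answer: $- \frac{1}{8} \approx -0.125$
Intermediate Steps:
$L{\left(D \right)} = -8$ ($L{\left(D \right)} = \left(- \frac{1}{4}\right) 32 = -8$)
$\frac{1}{L{\left(\left(6 - 1\right)^{2} \right)}} = \frac{1}{-8} = - \frac{1}{8}$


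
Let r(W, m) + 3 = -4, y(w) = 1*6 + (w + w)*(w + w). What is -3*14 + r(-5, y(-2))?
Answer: -49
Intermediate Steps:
y(w) = 6 + 4*w² (y(w) = 6 + (2*w)*(2*w) = 6 + 4*w²)
r(W, m) = -7 (r(W, m) = -3 - 4 = -7)
-3*14 + r(-5, y(-2)) = -3*14 - 7 = -42 - 7 = -49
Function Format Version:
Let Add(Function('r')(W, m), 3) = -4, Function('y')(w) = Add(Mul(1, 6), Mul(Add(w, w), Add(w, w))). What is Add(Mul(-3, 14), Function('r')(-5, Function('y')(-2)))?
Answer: -49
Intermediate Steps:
Function('y')(w) = Add(6, Mul(4, Pow(w, 2))) (Function('y')(w) = Add(6, Mul(Mul(2, w), Mul(2, w))) = Add(6, Mul(4, Pow(w, 2))))
Function('r')(W, m) = -7 (Function('r')(W, m) = Add(-3, -4) = -7)
Add(Mul(-3, 14), Function('r')(-5, Function('y')(-2))) = Add(Mul(-3, 14), -7) = Add(-42, -7) = -49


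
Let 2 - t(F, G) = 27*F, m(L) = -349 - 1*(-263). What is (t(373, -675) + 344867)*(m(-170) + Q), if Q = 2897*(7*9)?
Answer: 61075525150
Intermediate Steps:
m(L) = -86 (m(L) = -349 + 263 = -86)
Q = 182511 (Q = 2897*63 = 182511)
t(F, G) = 2 - 27*F
(t(373, -675) + 344867)*(m(-170) + Q) = ((2 - 27*373) + 344867)*(-86 + 182511) = ((2 - 10071) + 344867)*182425 = (-10069 + 344867)*182425 = 334798*182425 = 61075525150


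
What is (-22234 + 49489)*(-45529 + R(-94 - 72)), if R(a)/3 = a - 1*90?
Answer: -1261824735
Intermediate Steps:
R(a) = -270 + 3*a (R(a) = 3*(a - 1*90) = 3*(a - 90) = 3*(-90 + a) = -270 + 3*a)
(-22234 + 49489)*(-45529 + R(-94 - 72)) = (-22234 + 49489)*(-45529 + (-270 + 3*(-94 - 72))) = 27255*(-45529 + (-270 + 3*(-166))) = 27255*(-45529 + (-270 - 498)) = 27255*(-45529 - 768) = 27255*(-46297) = -1261824735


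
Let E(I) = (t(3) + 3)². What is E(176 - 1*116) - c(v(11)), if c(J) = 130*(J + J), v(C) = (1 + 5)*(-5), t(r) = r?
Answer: 7836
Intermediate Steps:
v(C) = -30 (v(C) = 6*(-5) = -30)
c(J) = 260*J (c(J) = 130*(2*J) = 260*J)
E(I) = 36 (E(I) = (3 + 3)² = 6² = 36)
E(176 - 1*116) - c(v(11)) = 36 - 260*(-30) = 36 - 1*(-7800) = 36 + 7800 = 7836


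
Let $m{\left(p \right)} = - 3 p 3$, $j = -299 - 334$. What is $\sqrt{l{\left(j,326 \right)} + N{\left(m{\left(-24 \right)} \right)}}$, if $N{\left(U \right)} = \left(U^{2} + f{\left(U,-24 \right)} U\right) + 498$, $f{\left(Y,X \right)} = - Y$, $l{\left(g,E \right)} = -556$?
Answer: $i \sqrt{58} \approx 7.6158 i$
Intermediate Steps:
$j = -633$
$m{\left(p \right)} = - 9 p$
$N{\left(U \right)} = 498$ ($N{\left(U \right)} = \left(U^{2} + - U U\right) + 498 = \left(U^{2} - U^{2}\right) + 498 = 0 + 498 = 498$)
$\sqrt{l{\left(j,326 \right)} + N{\left(m{\left(-24 \right)} \right)}} = \sqrt{-556 + 498} = \sqrt{-58} = i \sqrt{58}$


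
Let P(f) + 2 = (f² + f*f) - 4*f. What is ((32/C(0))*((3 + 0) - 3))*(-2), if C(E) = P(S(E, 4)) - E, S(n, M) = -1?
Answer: 0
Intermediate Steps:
P(f) = -2 - 4*f + 2*f² (P(f) = -2 + ((f² + f*f) - 4*f) = -2 + ((f² + f²) - 4*f) = -2 + (2*f² - 4*f) = -2 + (-4*f + 2*f²) = -2 - 4*f + 2*f²)
C(E) = 4 - E (C(E) = (-2 - 4*(-1) + 2*(-1)²) - E = (-2 + 4 + 2*1) - E = (-2 + 4 + 2) - E = 4 - E)
((32/C(0))*((3 + 0) - 3))*(-2) = ((32/(4 - 1*0))*((3 + 0) - 3))*(-2) = ((32/(4 + 0))*(3 - 3))*(-2) = ((32/4)*0)*(-2) = ((32*(¼))*0)*(-2) = (8*0)*(-2) = 0*(-2) = 0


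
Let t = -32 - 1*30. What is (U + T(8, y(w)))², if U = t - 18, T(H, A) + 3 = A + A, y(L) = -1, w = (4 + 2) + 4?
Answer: 7225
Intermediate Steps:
w = 10 (w = 6 + 4 = 10)
t = -62 (t = -32 - 30 = -62)
T(H, A) = -3 + 2*A (T(H, A) = -3 + (A + A) = -3 + 2*A)
U = -80 (U = -62 - 18 = -80)
(U + T(8, y(w)))² = (-80 + (-3 + 2*(-1)))² = (-80 + (-3 - 2))² = (-80 - 5)² = (-85)² = 7225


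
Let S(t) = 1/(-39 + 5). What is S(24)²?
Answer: 1/1156 ≈ 0.00086505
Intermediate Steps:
S(t) = -1/34 (S(t) = 1/(-34) = -1/34)
S(24)² = (-1/34)² = 1/1156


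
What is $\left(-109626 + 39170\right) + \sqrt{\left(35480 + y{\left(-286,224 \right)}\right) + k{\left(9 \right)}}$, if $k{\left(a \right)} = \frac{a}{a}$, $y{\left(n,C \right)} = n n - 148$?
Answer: $-70456 + \sqrt{117129} \approx -70114.0$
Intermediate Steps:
$y{\left(n,C \right)} = -148 + n^{2}$ ($y{\left(n,C \right)} = n^{2} - 148 = -148 + n^{2}$)
$k{\left(a \right)} = 1$
$\left(-109626 + 39170\right) + \sqrt{\left(35480 + y{\left(-286,224 \right)}\right) + k{\left(9 \right)}} = \left(-109626 + 39170\right) + \sqrt{\left(35480 - \left(148 - \left(-286\right)^{2}\right)\right) + 1} = -70456 + \sqrt{\left(35480 + \left(-148 + 81796\right)\right) + 1} = -70456 + \sqrt{\left(35480 + 81648\right) + 1} = -70456 + \sqrt{117128 + 1} = -70456 + \sqrt{117129}$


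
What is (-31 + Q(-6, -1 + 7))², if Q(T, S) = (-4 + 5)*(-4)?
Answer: 1225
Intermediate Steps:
Q(T, S) = -4 (Q(T, S) = 1*(-4) = -4)
(-31 + Q(-6, -1 + 7))² = (-31 - 4)² = (-35)² = 1225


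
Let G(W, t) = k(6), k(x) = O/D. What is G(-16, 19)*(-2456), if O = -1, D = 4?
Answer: 614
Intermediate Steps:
k(x) = -¼ (k(x) = -1/4 = -1*¼ = -¼)
G(W, t) = -¼
G(-16, 19)*(-2456) = -¼*(-2456) = 614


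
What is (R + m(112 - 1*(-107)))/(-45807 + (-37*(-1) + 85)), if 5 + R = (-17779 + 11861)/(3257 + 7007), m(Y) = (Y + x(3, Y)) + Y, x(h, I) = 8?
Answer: -2260253/234455420 ≈ -0.0096404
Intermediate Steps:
m(Y) = 8 + 2*Y (m(Y) = (Y + 8) + Y = (8 + Y) + Y = 8 + 2*Y)
R = -28619/5132 (R = -5 + (-17779 + 11861)/(3257 + 7007) = -5 - 5918/10264 = -5 - 5918*1/10264 = -5 - 2959/5132 = -28619/5132 ≈ -5.5766)
(R + m(112 - 1*(-107)))/(-45807 + (-37*(-1) + 85)) = (-28619/5132 + (8 + 2*(112 - 1*(-107))))/(-45807 + (-37*(-1) + 85)) = (-28619/5132 + (8 + 2*(112 + 107)))/(-45807 + (37 + 85)) = (-28619/5132 + (8 + 2*219))/(-45807 + 122) = (-28619/5132 + (8 + 438))/(-45685) = (-28619/5132 + 446)*(-1/45685) = (2260253/5132)*(-1/45685) = -2260253/234455420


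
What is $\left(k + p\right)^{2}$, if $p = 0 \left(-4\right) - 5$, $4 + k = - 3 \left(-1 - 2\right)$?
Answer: $0$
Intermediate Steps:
$k = 5$ ($k = -4 - 3 \left(-1 - 2\right) = -4 - -9 = -4 + 9 = 5$)
$p = -5$ ($p = 0 - 5 = -5$)
$\left(k + p\right)^{2} = \left(5 - 5\right)^{2} = 0^{2} = 0$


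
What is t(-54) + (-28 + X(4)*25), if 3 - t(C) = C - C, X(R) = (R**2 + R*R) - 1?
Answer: 750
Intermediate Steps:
X(R) = -1 + 2*R**2 (X(R) = (R**2 + R**2) - 1 = 2*R**2 - 1 = -1 + 2*R**2)
t(C) = 3 (t(C) = 3 - (C - C) = 3 - 1*0 = 3 + 0 = 3)
t(-54) + (-28 + X(4)*25) = 3 + (-28 + (-1 + 2*4**2)*25) = 3 + (-28 + (-1 + 2*16)*25) = 3 + (-28 + (-1 + 32)*25) = 3 + (-28 + 31*25) = 3 + (-28 + 775) = 3 + 747 = 750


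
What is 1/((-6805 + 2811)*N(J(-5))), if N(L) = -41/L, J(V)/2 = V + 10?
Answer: 5/81877 ≈ 6.1067e-5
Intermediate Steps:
J(V) = 20 + 2*V (J(V) = 2*(V + 10) = 2*(10 + V) = 20 + 2*V)
1/((-6805 + 2811)*N(J(-5))) = 1/((-6805 + 2811)*((-41/(20 + 2*(-5))))) = 1/((-3994)*((-41/(20 - 10)))) = -1/(3994*((-41/10))) = -1/(3994*((-41*⅒))) = -1/(3994*(-41/10)) = -1/3994*(-10/41) = 5/81877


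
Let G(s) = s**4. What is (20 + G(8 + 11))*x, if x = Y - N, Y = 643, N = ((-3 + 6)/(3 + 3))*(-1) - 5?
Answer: 169052277/2 ≈ 8.4526e+7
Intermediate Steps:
N = -11/2 (N = (3/6)*(-1) - 5 = (3*(1/6))*(-1) - 5 = (1/2)*(-1) - 5 = -1/2 - 5 = -11/2 ≈ -5.5000)
x = 1297/2 (x = 643 - 1*(-11/2) = 643 + 11/2 = 1297/2 ≈ 648.50)
(20 + G(8 + 11))*x = (20 + (8 + 11)**4)*(1297/2) = (20 + 19**4)*(1297/2) = (20 + 130321)*(1297/2) = 130341*(1297/2) = 169052277/2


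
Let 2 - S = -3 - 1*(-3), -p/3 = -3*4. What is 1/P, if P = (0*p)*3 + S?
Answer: ½ ≈ 0.50000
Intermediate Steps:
p = 36 (p = -(-9)*4 = -3*(-12) = 36)
S = 2 (S = 2 - (-3 - 1*(-3)) = 2 - (-3 + 3) = 2 - 1*0 = 2 + 0 = 2)
P = 2 (P = (0*36)*3 + 2 = 0*3 + 2 = 0 + 2 = 2)
1/P = 1/2 = ½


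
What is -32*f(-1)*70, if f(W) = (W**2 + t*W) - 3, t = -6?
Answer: -8960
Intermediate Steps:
f(W) = -3 + W**2 - 6*W (f(W) = (W**2 - 6*W) - 3 = -3 + W**2 - 6*W)
-32*f(-1)*70 = -32*(-3 + (-1)**2 - 6*(-1))*70 = -32*(-3 + 1 + 6)*70 = -32*4*70 = -128*70 = -8960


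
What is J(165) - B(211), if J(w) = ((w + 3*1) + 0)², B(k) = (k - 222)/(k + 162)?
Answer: 10527563/373 ≈ 28224.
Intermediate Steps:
B(k) = (-222 + k)/(162 + k)
J(w) = (3 + w)² (J(w) = ((w + 3) + 0)² = ((3 + w) + 0)² = (3 + w)²)
J(165) - B(211) = (3 + 165)² - (-222 + 211)/(162 + 211) = 168² - (-11)/373 = 28224 - (-11)/373 = 28224 - 1*(-11/373) = 28224 + 11/373 = 10527563/373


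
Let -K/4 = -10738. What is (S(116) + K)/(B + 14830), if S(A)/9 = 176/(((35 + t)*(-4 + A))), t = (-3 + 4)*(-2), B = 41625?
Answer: 300667/395185 ≈ 0.76083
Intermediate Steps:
K = 42952 (K = -4*(-10738) = 42952)
t = -2 (t = 1*(-2) = -2)
S(A) = 1584/(-132 + 33*A) (S(A) = 9*(176/(((35 - 2)*(-4 + A)))) = 9*(176/((33*(-4 + A)))) = 9*(176/(-132 + 33*A)) = 1584/(-132 + 33*A))
(S(116) + K)/(B + 14830) = (48/(-4 + 116) + 42952)/(41625 + 14830) = (48/112 + 42952)/56455 = (48*(1/112) + 42952)*(1/56455) = (3/7 + 42952)*(1/56455) = (300667/7)*(1/56455) = 300667/395185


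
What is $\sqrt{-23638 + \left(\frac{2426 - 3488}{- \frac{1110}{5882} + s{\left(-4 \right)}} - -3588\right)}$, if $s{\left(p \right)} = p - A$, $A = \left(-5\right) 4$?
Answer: $\frac{2 i \sqrt{221939876002}}{6643} \approx 141.83 i$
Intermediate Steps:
$A = -20$
$s{\left(p \right)} = 20 + p$ ($s{\left(p \right)} = p - -20 = p + 20 = 20 + p$)
$\sqrt{-23638 + \left(\frac{2426 - 3488}{- \frac{1110}{5882} + s{\left(-4 \right)}} - -3588\right)} = \sqrt{-23638 + \left(\frac{2426 - 3488}{- \frac{1110}{5882} + \left(20 - 4\right)} - -3588\right)} = \sqrt{-23638 + \left(- \frac{1062}{\left(-1110\right) \frac{1}{5882} + 16} + 3588\right)} = \sqrt{-23638 + \left(- \frac{1062}{- \frac{555}{2941} + 16} + 3588\right)} = \sqrt{-23638 + \left(- \frac{1062}{\frac{46501}{2941}} + 3588\right)} = \sqrt{-23638 + \left(\left(-1062\right) \frac{2941}{46501} + 3588\right)} = \sqrt{-23638 + \left(- \frac{3123342}{46501} + 3588\right)} = \sqrt{-23638 + \frac{163722246}{46501}} = \sqrt{- \frac{935468392}{46501}} = \frac{2 i \sqrt{221939876002}}{6643}$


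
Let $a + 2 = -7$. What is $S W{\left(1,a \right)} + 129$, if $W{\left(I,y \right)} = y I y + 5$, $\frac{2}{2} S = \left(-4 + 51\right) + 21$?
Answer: $5977$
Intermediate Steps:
$S = 68$ ($S = \left(-4 + 51\right) + 21 = 47 + 21 = 68$)
$a = -9$ ($a = -2 - 7 = -9$)
$W{\left(I,y \right)} = 5 + I y^{2}$ ($W{\left(I,y \right)} = I y y + 5 = I y^{2} + 5 = 5 + I y^{2}$)
$S W{\left(1,a \right)} + 129 = 68 \left(5 + 1 \left(-9\right)^{2}\right) + 129 = 68 \left(5 + 1 \cdot 81\right) + 129 = 68 \left(5 + 81\right) + 129 = 68 \cdot 86 + 129 = 5848 + 129 = 5977$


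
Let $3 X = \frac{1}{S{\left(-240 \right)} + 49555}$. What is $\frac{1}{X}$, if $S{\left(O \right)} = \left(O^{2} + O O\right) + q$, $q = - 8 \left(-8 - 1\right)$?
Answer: $494481$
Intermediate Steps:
$q = 72$ ($q = \left(-8\right) \left(-9\right) = 72$)
$S{\left(O \right)} = 72 + 2 O^{2}$ ($S{\left(O \right)} = \left(O^{2} + O O\right) + 72 = \left(O^{2} + O^{2}\right) + 72 = 2 O^{2} + 72 = 72 + 2 O^{2}$)
$X = \frac{1}{494481}$ ($X = \frac{1}{3 \left(\left(72 + 2 \left(-240\right)^{2}\right) + 49555\right)} = \frac{1}{3 \left(\left(72 + 2 \cdot 57600\right) + 49555\right)} = \frac{1}{3 \left(\left(72 + 115200\right) + 49555\right)} = \frac{1}{3 \left(115272 + 49555\right)} = \frac{1}{3 \cdot 164827} = \frac{1}{3} \cdot \frac{1}{164827} = \frac{1}{494481} \approx 2.0223 \cdot 10^{-6}$)
$\frac{1}{X} = \frac{1}{\frac{1}{494481}} = 494481$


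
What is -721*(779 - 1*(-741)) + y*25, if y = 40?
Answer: -1094920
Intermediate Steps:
-721*(779 - 1*(-741)) + y*25 = -721*(779 - 1*(-741)) + 40*25 = -721*(779 + 741) + 1000 = -721*1520 + 1000 = -1095920 + 1000 = -1094920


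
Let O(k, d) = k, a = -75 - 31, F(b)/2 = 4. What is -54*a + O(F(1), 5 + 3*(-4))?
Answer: 5732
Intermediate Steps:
F(b) = 8 (F(b) = 2*4 = 8)
a = -106
-54*a + O(F(1), 5 + 3*(-4)) = -54*(-106) + 8 = 5724 + 8 = 5732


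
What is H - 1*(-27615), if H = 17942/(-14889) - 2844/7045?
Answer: 2896451587369/104893005 ≈ 27613.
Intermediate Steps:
H = -168745706/104893005 (H = 17942*(-1/14889) - 2844*1/7045 = -17942/14889 - 2844/7045 = -168745706/104893005 ≈ -1.6087)
H - 1*(-27615) = -168745706/104893005 - 1*(-27615) = -168745706/104893005 + 27615 = 2896451587369/104893005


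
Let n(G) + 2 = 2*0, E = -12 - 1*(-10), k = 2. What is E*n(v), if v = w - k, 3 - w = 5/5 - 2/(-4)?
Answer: 4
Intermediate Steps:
w = 3/2 (w = 3 - (5/5 - 2/(-4)) = 3 - (5*(⅕) - 2*(-¼)) = 3 - (1 + ½) = 3 - 1*3/2 = 3 - 3/2 = 3/2 ≈ 1.5000)
v = -½ (v = 3/2 - 1*2 = 3/2 - 2 = -½ ≈ -0.50000)
E = -2 (E = -12 + 10 = -2)
n(G) = -2 (n(G) = -2 + 2*0 = -2 + 0 = -2)
E*n(v) = -2*(-2) = 4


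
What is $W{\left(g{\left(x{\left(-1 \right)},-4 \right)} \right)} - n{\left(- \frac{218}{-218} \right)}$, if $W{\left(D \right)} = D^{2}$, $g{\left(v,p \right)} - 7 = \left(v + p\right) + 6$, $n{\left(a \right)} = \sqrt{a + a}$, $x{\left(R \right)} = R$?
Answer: $64 - \sqrt{2} \approx 62.586$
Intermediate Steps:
$n{\left(a \right)} = \sqrt{2} \sqrt{a}$ ($n{\left(a \right)} = \sqrt{2 a} = \sqrt{2} \sqrt{a}$)
$g{\left(v,p \right)} = 13 + p + v$ ($g{\left(v,p \right)} = 7 + \left(\left(v + p\right) + 6\right) = 7 + \left(\left(p + v\right) + 6\right) = 7 + \left(6 + p + v\right) = 13 + p + v$)
$W{\left(g{\left(x{\left(-1 \right)},-4 \right)} \right)} - n{\left(- \frac{218}{-218} \right)} = \left(13 - 4 - 1\right)^{2} - \sqrt{2} \sqrt{- \frac{218}{-218}} = 8^{2} - \sqrt{2} \sqrt{\left(-218\right) \left(- \frac{1}{218}\right)} = 64 - \sqrt{2} \sqrt{1} = 64 - \sqrt{2} \cdot 1 = 64 - \sqrt{2}$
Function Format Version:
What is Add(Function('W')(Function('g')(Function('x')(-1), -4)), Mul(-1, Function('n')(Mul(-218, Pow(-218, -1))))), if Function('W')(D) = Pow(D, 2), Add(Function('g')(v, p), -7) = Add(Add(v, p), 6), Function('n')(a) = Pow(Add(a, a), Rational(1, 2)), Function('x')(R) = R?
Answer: Add(64, Mul(-1, Pow(2, Rational(1, 2)))) ≈ 62.586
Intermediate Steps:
Function('n')(a) = Mul(Pow(2, Rational(1, 2)), Pow(a, Rational(1, 2))) (Function('n')(a) = Pow(Mul(2, a), Rational(1, 2)) = Mul(Pow(2, Rational(1, 2)), Pow(a, Rational(1, 2))))
Function('g')(v, p) = Add(13, p, v) (Function('g')(v, p) = Add(7, Add(Add(v, p), 6)) = Add(7, Add(Add(p, v), 6)) = Add(7, Add(6, p, v)) = Add(13, p, v))
Add(Function('W')(Function('g')(Function('x')(-1), -4)), Mul(-1, Function('n')(Mul(-218, Pow(-218, -1))))) = Add(Pow(Add(13, -4, -1), 2), Mul(-1, Mul(Pow(2, Rational(1, 2)), Pow(Mul(-218, Pow(-218, -1)), Rational(1, 2))))) = Add(Pow(8, 2), Mul(-1, Mul(Pow(2, Rational(1, 2)), Pow(Mul(-218, Rational(-1, 218)), Rational(1, 2))))) = Add(64, Mul(-1, Mul(Pow(2, Rational(1, 2)), Pow(1, Rational(1, 2))))) = Add(64, Mul(-1, Mul(Pow(2, Rational(1, 2)), 1))) = Add(64, Mul(-1, Pow(2, Rational(1, 2))))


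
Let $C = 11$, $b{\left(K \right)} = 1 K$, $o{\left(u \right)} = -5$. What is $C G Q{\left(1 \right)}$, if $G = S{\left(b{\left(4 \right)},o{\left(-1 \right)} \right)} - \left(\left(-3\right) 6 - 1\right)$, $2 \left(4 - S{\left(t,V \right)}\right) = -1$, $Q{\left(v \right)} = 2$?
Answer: $517$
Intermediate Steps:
$b{\left(K \right)} = K$
$S{\left(t,V \right)} = \frac{9}{2}$ ($S{\left(t,V \right)} = 4 - - \frac{1}{2} = 4 + \frac{1}{2} = \frac{9}{2}$)
$G = \frac{47}{2}$ ($G = \frac{9}{2} - \left(\left(-3\right) 6 - 1\right) = \frac{9}{2} - \left(-18 - 1\right) = \frac{9}{2} - -19 = \frac{9}{2} + 19 = \frac{47}{2} \approx 23.5$)
$C G Q{\left(1 \right)} = 11 \cdot \frac{47}{2} \cdot 2 = \frac{517}{2} \cdot 2 = 517$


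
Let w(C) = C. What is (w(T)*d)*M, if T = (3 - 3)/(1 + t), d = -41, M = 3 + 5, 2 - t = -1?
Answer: 0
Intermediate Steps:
t = 3 (t = 2 - 1*(-1) = 2 + 1 = 3)
M = 8
T = 0 (T = (3 - 3)/(1 + 3) = 0/4 = 0*(1/4) = 0)
(w(T)*d)*M = (0*(-41))*8 = 0*8 = 0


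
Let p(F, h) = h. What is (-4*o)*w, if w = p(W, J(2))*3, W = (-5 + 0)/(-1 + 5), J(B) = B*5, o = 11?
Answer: -1320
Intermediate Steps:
J(B) = 5*B
W = -5/4 ≈ -1.2500
w = 30 (w = (5*2)*3 = 10*3 = 30)
(-4*o)*w = -4*11*30 = -44*30 = -1320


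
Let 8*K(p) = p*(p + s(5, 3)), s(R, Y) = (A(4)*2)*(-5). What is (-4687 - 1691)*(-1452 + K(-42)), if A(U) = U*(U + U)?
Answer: -2860533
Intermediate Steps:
A(U) = 2*U² (A(U) = U*(2*U) = 2*U²)
s(R, Y) = -320 (s(R, Y) = ((2*4²)*2)*(-5) = ((2*16)*2)*(-5) = (32*2)*(-5) = 64*(-5) = -320)
K(p) = p*(-320 + p)/8 (K(p) = (p*(p - 320))/8 = (p*(-320 + p))/8 = p*(-320 + p)/8)
(-4687 - 1691)*(-1452 + K(-42)) = (-4687 - 1691)*(-1452 + (⅛)*(-42)*(-320 - 42)) = -6378*(-1452 + (⅛)*(-42)*(-362)) = -6378*(-1452 + 3801/2) = -6378*897/2 = -2860533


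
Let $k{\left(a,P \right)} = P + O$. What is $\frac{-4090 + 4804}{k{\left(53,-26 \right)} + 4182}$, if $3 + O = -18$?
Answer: $\frac{714}{4135} \approx 0.17267$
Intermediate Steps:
$O = -21$ ($O = -3 - 18 = -21$)
$k{\left(a,P \right)} = -21 + P$ ($k{\left(a,P \right)} = P - 21 = -21 + P$)
$\frac{-4090 + 4804}{k{\left(53,-26 \right)} + 4182} = \frac{-4090 + 4804}{\left(-21 - 26\right) + 4182} = \frac{714}{-47 + 4182} = \frac{714}{4135}$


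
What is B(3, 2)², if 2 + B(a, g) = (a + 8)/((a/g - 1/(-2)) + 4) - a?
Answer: 361/36 ≈ 10.028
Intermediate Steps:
B(a, g) = -2 - a + (8 + a)/(9/2 + a/g) (B(a, g) = -2 + ((a + 8)/((a/g - 1/(-2)) + 4) - a) = -2 + ((8 + a)/((a/g - 1*(-½)) + 4) - a) = -2 + ((8 + a)/((a/g + ½) + 4) - a) = -2 + ((8 + a)/((½ + a/g) + 4) - a) = -2 + ((8 + a)/(9/2 + a/g) - a) = -2 + (-a + (8 + a)/(9/2 + a/g)) = -2 - a + (8 + a)/(9/2 + a/g))
B(3, 2)² = ((-4*3 - 2*2 - 2*3² - 7*3*2)/(2*3 + 9*2))² = ((-12 - 4 - 2*9 - 42)/(6 + 18))² = ((-12 - 4 - 18 - 42)/24)² = ((1/24)*(-76))² = (-19/6)² = 361/36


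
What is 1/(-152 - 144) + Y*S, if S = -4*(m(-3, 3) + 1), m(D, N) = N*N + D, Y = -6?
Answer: 49727/296 ≈ 168.00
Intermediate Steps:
m(D, N) = D + N² (m(D, N) = N² + D = D + N²)
S = -28 (S = -4*((-3 + 3²) + 1) = -4*((-3 + 9) + 1) = -4*(6 + 1) = -4*7 = -28)
1/(-152 - 144) + Y*S = 1/(-152 - 144) - 6*(-28) = 1/(-296) + 168 = -1/296 + 168 = 49727/296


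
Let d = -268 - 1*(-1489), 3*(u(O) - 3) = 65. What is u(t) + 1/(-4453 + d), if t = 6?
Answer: 239165/9696 ≈ 24.666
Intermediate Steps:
u(O) = 74/3 (u(O) = 3 + (⅓)*65 = 3 + 65/3 = 74/3)
d = 1221 (d = -268 + 1489 = 1221)
u(t) + 1/(-4453 + d) = 74/3 + 1/(-4453 + 1221) = 74/3 + 1/(-3232) = 74/3 - 1/3232 = 239165/9696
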